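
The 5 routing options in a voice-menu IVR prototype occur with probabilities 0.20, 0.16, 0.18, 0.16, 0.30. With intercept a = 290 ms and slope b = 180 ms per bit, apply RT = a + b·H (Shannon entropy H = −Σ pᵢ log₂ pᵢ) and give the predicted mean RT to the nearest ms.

H = 0.20·log₂(1/0.20) + 0.16·log₂(1/0.16) + 0.18·log₂(1/0.18) + 0.16·log₂(1/0.16) + 0.30·log₂(1/0.30) = 2.2768 bits.
RT = 290 + 180 × 2.2768 = 699.83 ms.

700 ms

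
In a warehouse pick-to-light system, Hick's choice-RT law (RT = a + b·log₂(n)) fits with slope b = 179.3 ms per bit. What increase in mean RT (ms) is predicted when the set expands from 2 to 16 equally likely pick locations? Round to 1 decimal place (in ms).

The intercept a cancels: ΔRT = b·(log₂ n₂ − log₂ n₁) = b·log₂(n₂/n₁).
log₂(16) − log₂(2) = log₂(16/2) = log₂(8) = 3.
ΔRT = 179.3 × 3.0000 = 537.900 ms.

537.9 ms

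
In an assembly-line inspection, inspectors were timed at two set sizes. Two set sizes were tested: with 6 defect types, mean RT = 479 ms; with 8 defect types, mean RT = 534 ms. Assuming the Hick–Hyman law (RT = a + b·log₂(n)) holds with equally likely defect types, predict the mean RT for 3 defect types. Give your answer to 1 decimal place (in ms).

Fit slope and intercept:
  b = (534 − 479) / (log₂ 8 − log₂ 6) = 55 / (3 − 2.5850) = 132.518 ms/bit
  a = 479 − 132.518 × 2.5850 = 136.446 ms
Then RT(3) = 136.446 + 132.518 × log₂ 3 = 136.446 + 132.518 × 1.5850 ≈ 346.482 ms.

346.5 ms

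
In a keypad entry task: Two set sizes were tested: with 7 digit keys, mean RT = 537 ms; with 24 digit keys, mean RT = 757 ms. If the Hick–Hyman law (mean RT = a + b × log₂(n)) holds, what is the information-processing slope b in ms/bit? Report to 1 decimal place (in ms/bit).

Slope: b = (757 − 537) / (log₂ 24 − log₂ 7) = 220/1.7776 = 123.762 ms/bit.

123.8 ms/bit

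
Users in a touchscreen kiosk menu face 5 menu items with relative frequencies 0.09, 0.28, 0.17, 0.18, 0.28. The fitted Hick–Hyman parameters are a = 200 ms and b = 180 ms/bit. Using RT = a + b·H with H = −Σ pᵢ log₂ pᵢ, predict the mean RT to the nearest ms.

Entropy contributions −pᵢ log₂ pᵢ: 0.3127, 0.5142, 0.4346, 0.4453, 0.5142; sum H = 2.2210 bits.
RT = a + bH = 200 + 180·2.2210 = 599.78 ms.

600 ms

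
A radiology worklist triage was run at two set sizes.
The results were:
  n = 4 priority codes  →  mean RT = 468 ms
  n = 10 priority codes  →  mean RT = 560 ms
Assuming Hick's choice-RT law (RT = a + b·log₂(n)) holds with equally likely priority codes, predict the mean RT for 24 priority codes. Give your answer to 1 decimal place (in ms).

647.9 ms

Fit slope and intercept:
  b = (560 − 468) / (log₂ 10 − log₂ 4) = 92 / (3.3219 − 2) = 69.595 ms/bit
  a = 468 − 69.595 × 2 = 328.809 ms
Then RT(24) = 328.809 + 69.595 × log₂ 24 = 328.809 + 69.595 × 4.5850 ≈ 647.901 ms.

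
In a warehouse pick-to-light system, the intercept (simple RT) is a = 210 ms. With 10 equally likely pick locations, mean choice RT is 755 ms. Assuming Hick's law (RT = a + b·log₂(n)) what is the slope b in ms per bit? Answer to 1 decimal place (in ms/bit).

164.1 ms/bit

10 alternatives carry log₂ 10 = 3.3219 bits; the choice cost is 755 − 210 = 545 ms, so b = 545/3.3219 = 164.061 ms/bit.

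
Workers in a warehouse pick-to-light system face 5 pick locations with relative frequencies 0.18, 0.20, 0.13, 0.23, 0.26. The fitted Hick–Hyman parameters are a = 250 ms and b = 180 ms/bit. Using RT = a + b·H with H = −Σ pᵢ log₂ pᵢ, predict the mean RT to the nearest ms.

661 ms

Entropy contributions −pᵢ log₂ pᵢ: 0.4453, 0.4644, 0.3826, 0.4877, 0.5053; sum H = 2.2853 bits.
RT = a + bH = 250 + 180·2.2853 = 661.35 ms.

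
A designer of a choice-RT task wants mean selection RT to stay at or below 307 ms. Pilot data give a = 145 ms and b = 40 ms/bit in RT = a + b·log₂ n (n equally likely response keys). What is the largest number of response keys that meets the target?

16

40·log₂ n ≤ 307 − 145 = 162, giving log₂ n ≤ 4.0500 and n ≤ 16.564. The largest whole number is 16.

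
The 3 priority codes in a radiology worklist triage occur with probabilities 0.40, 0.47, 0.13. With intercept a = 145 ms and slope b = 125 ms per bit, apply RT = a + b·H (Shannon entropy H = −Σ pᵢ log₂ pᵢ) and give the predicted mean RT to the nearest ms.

323 ms

Entropy contributions −pᵢ log₂ pᵢ: 0.5288, 0.5120, 0.3826; sum H = 1.4234 bits.
RT = a + bH = 145 + 125·1.4234 = 322.92 ms.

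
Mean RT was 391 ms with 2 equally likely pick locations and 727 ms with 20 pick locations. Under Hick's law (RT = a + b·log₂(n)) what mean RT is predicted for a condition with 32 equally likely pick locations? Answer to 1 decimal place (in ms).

795.6 ms

Solve the two-equation system in a and b:
  b = (727 − 391) / (log₂ 20 − log₂ 2) = 336 / (4.3219 − 1) = 101.146 ms/bit
  a = 391 − 101.146 × 1 = 289.854 ms
Then RT(32) = 289.854 + 101.146 × log₂ 32 = 289.854 + 101.146 × 5 ≈ 795.584 ms.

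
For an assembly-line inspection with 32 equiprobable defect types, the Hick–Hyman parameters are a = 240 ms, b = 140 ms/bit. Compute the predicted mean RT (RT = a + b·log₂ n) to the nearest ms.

log₂(32) = 5 bits, so RT = 240 + 140 × 5 ≈ 940.000 ms.

940 ms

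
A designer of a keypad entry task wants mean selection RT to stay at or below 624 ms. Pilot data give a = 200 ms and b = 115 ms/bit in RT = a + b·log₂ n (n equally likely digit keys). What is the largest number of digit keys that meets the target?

115·log₂ n ≤ 624 − 200 = 424, giving log₂ n ≤ 3.6870 and n ≤ 12.879. The largest whole number is 12.

12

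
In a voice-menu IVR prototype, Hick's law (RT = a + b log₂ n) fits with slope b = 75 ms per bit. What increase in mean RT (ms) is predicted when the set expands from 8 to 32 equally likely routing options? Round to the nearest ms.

150 ms

Only the slope matters, since a is common to both: ΔRT = b·log₂(n₂/n₁).
log₂(32) − log₂(8) = log₂(32/8) = log₂(4) = 2.
ΔRT = 75 × 2.0000 = 150.000 ms.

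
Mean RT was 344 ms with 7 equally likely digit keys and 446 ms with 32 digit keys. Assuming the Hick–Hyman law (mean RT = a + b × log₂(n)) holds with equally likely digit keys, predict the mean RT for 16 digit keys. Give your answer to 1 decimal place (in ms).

With log₂ n on the abscissa the relation is linear; from the two conditions:
  b = (446 − 344) / (log₂ 32 − log₂ 7) = 102 / (5 − 2.8074) = 46.519 ms/bit
  a = 344 − 46.519 × 2.8074 = 213.404 ms
Then RT(16) = 213.404 + 46.519 × log₂ 16 = 213.404 + 46.519 × 4 ≈ 399.481 ms.

399.5 ms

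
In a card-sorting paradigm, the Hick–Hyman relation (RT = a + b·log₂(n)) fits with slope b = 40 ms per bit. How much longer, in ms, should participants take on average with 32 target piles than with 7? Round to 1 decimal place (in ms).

The intercept a cancels: ΔRT = b·(log₂ n₂ − log₂ n₁) = b·log₂(n₂/n₁).
log₂(32) − log₂(7) = 5 − 2.8074 = 2.1926.
ΔRT = 40 × 2.1926 = 87.706 ms.

87.7 ms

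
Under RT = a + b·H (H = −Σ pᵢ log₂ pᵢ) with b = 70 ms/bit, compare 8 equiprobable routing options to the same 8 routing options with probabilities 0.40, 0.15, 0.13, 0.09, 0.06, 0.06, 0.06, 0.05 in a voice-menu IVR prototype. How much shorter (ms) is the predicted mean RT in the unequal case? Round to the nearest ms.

The RT saving is b·ΔH. Equiprobable H₀ = log₂(8) = 3.0000 bits; with the given probabilities H = 2.5813 bits.
b·(H₀ − H) = 70 × (3.0000 − 2.5813) = 29.31 ms.

29 ms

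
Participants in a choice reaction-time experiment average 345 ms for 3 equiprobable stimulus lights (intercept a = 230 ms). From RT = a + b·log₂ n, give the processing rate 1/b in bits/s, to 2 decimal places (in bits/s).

13.78 bits/s

Choice component = 345 − 230 = 115 ms over log₂(3) = 1.5850 bits.
b = 115 / 1.5850 = 72.557 ms/bit, so 1/b = 13.782 bits/s.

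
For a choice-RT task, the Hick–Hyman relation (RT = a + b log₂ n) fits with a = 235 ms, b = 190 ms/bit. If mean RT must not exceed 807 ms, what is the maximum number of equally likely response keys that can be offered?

8

190·log₂ n ≤ 807 − 235 = 572, giving log₂ n ≤ 3.0105 and n ≤ 8.059. The largest whole number is 8.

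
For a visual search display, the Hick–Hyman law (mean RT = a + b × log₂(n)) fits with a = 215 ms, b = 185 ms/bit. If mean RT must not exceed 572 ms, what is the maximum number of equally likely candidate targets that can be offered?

3

Set 215 + 185·log₂ n ≤ 572 → log₂ n ≤ (572 − 215)/185 = 1.9297.
So n ≤ 2^1.9297 = 3.810; the largest integer n is 3.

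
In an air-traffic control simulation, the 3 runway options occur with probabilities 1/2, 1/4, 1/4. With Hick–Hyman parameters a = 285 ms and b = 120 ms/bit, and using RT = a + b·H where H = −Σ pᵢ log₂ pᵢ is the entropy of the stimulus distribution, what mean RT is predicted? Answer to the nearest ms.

465 ms

H = −Σ pᵢ log₂ pᵢ = 0.5·1 + 0.25·2 + 0.25·2 = 1.500 bits.
RT = 285 + 120 × 1.500 = 465.00 ms.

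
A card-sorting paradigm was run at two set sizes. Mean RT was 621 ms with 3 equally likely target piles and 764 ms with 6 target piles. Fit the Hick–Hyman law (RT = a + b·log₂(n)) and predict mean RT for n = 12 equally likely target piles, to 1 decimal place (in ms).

907.0 ms

With log₂ n on the abscissa the relation is linear; from the two conditions:
  b = (764 − 621) / (log₂ 6 − log₂ 3) = 143 / (2.5850 − 1.5850) = 143.000 ms/bit
  a = 621 − 143.000 × 1.5850 = 394.350 ms
Then RT(12) = 394.350 + 143.000 × log₂ 12 = 394.350 + 143.000 × 3.5850 ≈ 907.000 ms.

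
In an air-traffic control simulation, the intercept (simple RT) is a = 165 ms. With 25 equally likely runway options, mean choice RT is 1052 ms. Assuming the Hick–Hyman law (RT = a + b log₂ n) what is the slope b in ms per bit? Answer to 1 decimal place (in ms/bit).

191.0 ms/bit

25 alternatives carry log₂ 25 = 4.6439 bits; the choice cost is 1052 − 165 = 887 ms, so b = 887/4.6439 = 191.005 ms/bit.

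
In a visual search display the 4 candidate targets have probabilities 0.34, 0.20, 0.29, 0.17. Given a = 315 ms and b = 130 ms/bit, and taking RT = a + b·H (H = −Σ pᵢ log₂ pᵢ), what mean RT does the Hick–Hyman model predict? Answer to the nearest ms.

Entropy contributions −pᵢ log₂ pᵢ: 0.5292, 0.4644, 0.5179, 0.4346; sum H = 1.9461 bits.
RT = a + bH = 315 + 130·1.9461 = 567.99 ms.

568 ms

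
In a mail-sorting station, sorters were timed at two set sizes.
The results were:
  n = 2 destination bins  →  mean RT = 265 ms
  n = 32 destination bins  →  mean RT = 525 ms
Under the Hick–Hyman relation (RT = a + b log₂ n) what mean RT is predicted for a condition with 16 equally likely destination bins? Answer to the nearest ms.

Fit slope and intercept:
  b = (525 − 265) / (log₂ 32 − log₂ 2) = 260 / (5 − 1) = 65 ms/bit
  a = 265 − 65 × 1 = 200 ms
Then RT(16) = 200 + 65 × log₂ 16 = 200 + 65 × 4 ≈ 460.000 ms.

460 ms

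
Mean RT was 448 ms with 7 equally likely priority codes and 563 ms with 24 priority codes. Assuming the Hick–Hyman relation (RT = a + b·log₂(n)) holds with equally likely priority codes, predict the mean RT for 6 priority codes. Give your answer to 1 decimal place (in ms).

Fit slope and intercept:
  b = (563 − 448) / (log₂ 24 − log₂ 7) = 115 / (4.5850 − 2.8074) = 64.694 ms/bit
  a = 448 − 64.694 × 2.8074 = 266.382 ms
Then RT(6) = 266.382 + 64.694 × log₂ 6 = 266.382 + 64.694 × 2.5850 ≈ 433.613 ms.

433.6 ms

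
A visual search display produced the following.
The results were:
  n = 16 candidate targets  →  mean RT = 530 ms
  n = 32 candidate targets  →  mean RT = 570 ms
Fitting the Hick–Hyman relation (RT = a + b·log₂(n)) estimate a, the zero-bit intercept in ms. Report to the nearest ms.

The slope on a log₂ axis is (570 − 530) / (5 − 4) = 40 ms/bit.
Intercept: a = 530 − 40·log₂(16) = 370.000 ms.

370 ms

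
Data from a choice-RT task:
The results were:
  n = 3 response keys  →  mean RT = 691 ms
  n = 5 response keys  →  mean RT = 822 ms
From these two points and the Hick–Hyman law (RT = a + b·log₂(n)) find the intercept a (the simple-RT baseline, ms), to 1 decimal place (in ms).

409.3 ms

b = (RT₂ − RT₁)/(log₂ n₂ − log₂ n₁) = (822 − 691)/(2.3219 − 1.5850) = 177.756 ms/bit.
Intercept: a = 691 − 177.756·log₂(3) = 409.264 ms.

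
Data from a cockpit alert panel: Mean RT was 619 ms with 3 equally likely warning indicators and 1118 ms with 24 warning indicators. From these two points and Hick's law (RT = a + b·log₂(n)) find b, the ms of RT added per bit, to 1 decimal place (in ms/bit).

The slope on a log₂ axis is (1118 − 619) / (4.5850 − 1.5850) = 166.333 ms/bit.

166.3 ms/bit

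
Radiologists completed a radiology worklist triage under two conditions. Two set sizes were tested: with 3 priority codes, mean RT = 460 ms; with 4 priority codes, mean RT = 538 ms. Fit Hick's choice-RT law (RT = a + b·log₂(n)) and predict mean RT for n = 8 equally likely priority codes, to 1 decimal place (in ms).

Solve the two-equation system in a and b:
  b = (538 − 460) / (log₂ 4 − log₂ 3) = 78 / (2 − 1.5850) = 187.935 ms/bit
  a = 460 − 187.935 × 1.5850 = 162.130 ms
Then RT(8) = 162.130 + 187.935 × log₂ 8 = 162.130 + 187.935 × 3 ≈ 725.935 ms.

725.9 ms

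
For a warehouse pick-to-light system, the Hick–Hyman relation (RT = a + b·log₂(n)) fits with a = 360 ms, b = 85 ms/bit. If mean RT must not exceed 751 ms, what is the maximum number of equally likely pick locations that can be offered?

85·log₂ n ≤ 751 − 360 = 391, giving log₂ n ≤ 4.6000 and n ≤ 24.251. The largest whole number is 24.

24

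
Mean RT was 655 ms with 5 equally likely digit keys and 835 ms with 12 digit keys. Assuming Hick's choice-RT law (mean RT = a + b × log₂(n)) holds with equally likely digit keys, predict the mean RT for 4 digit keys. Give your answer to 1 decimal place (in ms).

With log₂ n on the abscissa the relation is linear; from the two conditions:
  b = (835 − 655) / (log₂ 12 − log₂ 5) = 180 / (3.5850 − 2.3219) = 142.514 ms/bit
  a = 655 − 142.514 × 2.3219 = 324.093 ms
Then RT(4) = 324.093 + 142.514 × log₂ 4 = 324.093 + 142.514 × 2 ≈ 609.121 ms.

609.1 ms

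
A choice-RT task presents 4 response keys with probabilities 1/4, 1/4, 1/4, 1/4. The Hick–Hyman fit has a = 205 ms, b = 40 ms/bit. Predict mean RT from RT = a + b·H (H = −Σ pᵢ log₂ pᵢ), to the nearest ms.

Each term −pᵢ log₂ pᵢ: 0.25·2 + 0.25·2 + 0.25·2 + 0.25·2; summed, H = 2.000 bits.
Mean RT = a + bH = 205 + 40·2.000 = 285.00 ms.

285 ms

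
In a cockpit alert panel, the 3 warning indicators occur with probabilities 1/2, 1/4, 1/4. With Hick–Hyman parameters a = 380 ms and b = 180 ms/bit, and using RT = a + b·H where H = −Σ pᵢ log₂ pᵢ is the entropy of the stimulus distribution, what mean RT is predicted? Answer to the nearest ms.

Each term −pᵢ log₂ pᵢ: 0.5·1 + 0.25·2 + 0.25·2; summed, H = 1.500 bits.
Mean RT = a + bH = 380 + 180·1.500 = 650.00 ms.

650 ms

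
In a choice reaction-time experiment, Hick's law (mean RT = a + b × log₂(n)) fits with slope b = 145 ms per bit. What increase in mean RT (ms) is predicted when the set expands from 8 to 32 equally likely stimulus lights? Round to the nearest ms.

290 ms

ΔRT = (a + b log₂ n₂) − (a + b log₂ n₁) = b·(log₂ n₂ − log₂ n₁).
log₂(32) − log₂(8) = log₂(32/8) = log₂(4) = 2.
ΔRT = 145 × 2.0000 = 290.000 ms.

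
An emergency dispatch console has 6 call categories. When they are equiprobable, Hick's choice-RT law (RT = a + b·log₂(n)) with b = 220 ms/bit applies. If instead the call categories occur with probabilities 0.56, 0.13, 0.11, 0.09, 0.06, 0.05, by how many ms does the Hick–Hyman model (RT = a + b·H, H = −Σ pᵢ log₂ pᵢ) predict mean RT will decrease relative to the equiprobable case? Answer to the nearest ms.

The RT saving is b·ΔH. Equiprobable H₀ = log₂(6) = 2.5850 bits; with the given probabilities H = 1.9737 bits.
b·(H₀ − H) = 220 × (2.5850 − 1.9737) = 134.49 ms.

134 ms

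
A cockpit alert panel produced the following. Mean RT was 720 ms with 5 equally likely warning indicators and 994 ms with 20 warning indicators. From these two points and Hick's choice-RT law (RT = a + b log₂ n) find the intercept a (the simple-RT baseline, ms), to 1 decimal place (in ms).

b = (RT₂ − RT₁)/(log₂ n₂ − log₂ n₁) = (994 − 720)/(4.3219 − 2.3219) = 137.000 ms/bit.
Intercept: a = 720 − 137.000·log₂(5) = 401.896 ms.

401.9 ms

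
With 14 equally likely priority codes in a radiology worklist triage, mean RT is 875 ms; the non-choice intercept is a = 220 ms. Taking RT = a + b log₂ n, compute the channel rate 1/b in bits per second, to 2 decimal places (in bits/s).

5.81 bits/s

b = (875 − 220)/log₂ 14 = 655/3.8074 = 172.035 ms per bit = 0.17204 s/bit; the reciprocal is 5.813 bits/s.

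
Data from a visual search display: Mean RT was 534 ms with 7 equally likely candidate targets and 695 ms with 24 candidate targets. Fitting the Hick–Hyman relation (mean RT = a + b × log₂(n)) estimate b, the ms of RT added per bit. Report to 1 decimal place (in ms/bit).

Slope: b = (695 − 534) / (log₂ 24 − log₂ 7) = 161/1.7776 = 90.571 ms/bit.

90.6 ms/bit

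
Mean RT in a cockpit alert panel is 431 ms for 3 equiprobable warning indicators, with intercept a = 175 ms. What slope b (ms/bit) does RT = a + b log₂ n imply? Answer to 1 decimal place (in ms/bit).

log₂(3) = 1.5850 bits.
b = (RT − a)/log₂ n = (431 − 175) / 1.5850 = 161.518 ms/bit.

161.5 ms/bit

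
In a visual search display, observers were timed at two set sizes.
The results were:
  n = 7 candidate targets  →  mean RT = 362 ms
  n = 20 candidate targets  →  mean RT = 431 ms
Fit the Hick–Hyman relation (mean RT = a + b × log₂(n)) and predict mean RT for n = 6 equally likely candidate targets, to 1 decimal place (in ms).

Fit slope and intercept:
  b = (431 − 362) / (log₂ 20 − log₂ 7) = 69 / (4.3219 − 2.8074) = 45.557 ms/bit
  a = 362 − 45.557 × 2.8074 = 234.104 ms
Then RT(6) = 234.104 + 45.557 × log₂ 6 = 234.104 + 45.557 × 2.5850 ≈ 351.868 ms.

351.9 ms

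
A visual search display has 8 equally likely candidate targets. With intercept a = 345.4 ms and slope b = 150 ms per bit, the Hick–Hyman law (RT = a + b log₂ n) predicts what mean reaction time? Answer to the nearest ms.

795 ms

log₂(8) = 3 bits, so RT = 345.4 + 150 × 3 ≈ 795.400 ms.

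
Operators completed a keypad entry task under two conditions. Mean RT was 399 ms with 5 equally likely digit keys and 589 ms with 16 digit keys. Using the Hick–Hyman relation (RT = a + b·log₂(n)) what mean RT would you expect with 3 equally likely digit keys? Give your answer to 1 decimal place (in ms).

RT is linear in log₂ n, so two points fix the line:
  b = (589 − 399) / (log₂ 16 − log₂ 5) = 190 / (4 − 2.3219) = 113.225 ms/bit
  a = 399 − 113.225 × 2.3219 = 136.099 ms
Then RT(3) = 136.099 + 113.225 × log₂ 3 = 136.099 + 113.225 × 1.5850 ≈ 315.557 ms.

315.6 ms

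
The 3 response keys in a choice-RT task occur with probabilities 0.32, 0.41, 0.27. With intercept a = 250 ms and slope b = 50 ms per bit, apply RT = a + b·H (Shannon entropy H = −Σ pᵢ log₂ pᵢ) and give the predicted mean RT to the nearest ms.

328 ms

H = 0.32·log₂(1/0.32) + 0.41·log₂(1/0.41) + 0.27·log₂(1/0.27) = 1.5634 bits.
RT = 250 + 50 × 1.5634 = 328.17 ms.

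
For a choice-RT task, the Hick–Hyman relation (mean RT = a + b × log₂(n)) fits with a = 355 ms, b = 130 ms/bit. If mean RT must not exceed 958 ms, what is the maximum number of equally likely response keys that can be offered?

24

130·log₂ n ≤ 958 − 355 = 603, giving log₂ n ≤ 4.6385 and n ≤ 24.907. The largest whole number is 24.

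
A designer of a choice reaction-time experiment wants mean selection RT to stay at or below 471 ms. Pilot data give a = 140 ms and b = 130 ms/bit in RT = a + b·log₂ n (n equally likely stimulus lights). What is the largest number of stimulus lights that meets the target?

130·log₂ n ≤ 471 − 140 = 331, giving log₂ n ≤ 2.5462 and n ≤ 5.841. The largest whole number is 5.

5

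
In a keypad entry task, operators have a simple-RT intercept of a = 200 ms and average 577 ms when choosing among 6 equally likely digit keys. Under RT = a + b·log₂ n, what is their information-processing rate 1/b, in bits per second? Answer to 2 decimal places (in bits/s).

Choice component = 577 − 200 = 377 ms over log₂(6) = 2.5850 bits.
b = 377 / 2.5850 = 145.844 ms/bit, so 1/b = 6.857 bits/s.

6.86 bits/s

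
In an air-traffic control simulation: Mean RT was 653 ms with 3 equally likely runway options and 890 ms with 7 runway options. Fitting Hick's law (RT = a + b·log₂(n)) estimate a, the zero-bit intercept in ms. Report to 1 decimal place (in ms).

Slope: b = (890 − 653) / (log₂ 7 − log₂ 3) = 237/1.2224 = 193.882 ms/bit.
a = RT₁ − b·log₂ n₁ = 653 − 193.882 × 1.5850 = 345.704 ms.

345.7 ms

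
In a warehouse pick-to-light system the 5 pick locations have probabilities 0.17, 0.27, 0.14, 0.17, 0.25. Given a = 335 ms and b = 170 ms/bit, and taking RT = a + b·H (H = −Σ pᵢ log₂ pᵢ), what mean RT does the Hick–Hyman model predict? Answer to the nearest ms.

H = 0.17·log₂(1/0.17) + 0.27·log₂(1/0.27) + 0.14·log₂(1/0.14) + 0.17·log₂(1/0.17) + 0.25·log₂(1/0.25) = 2.2763 bits.
RT = 335 + 170 × 2.2763 = 721.97 ms.

722 ms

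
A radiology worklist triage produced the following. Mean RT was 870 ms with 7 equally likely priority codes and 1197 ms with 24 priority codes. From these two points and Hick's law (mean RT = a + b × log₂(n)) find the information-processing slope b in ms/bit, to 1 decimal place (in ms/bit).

The slope on a log₂ axis is (1197 − 870) / (4.5850 − 2.8074) = 183.955 ms/bit.

184.0 ms/bit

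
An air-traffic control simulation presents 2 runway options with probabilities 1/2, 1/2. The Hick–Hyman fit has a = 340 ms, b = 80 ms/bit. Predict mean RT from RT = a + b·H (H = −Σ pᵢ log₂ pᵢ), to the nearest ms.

H = −Σ pᵢ log₂ pᵢ = 0.5·1 + 0.5·1 = 1.000 bits.
RT = 340 + 80 × 1.000 = 420.00 ms.

420 ms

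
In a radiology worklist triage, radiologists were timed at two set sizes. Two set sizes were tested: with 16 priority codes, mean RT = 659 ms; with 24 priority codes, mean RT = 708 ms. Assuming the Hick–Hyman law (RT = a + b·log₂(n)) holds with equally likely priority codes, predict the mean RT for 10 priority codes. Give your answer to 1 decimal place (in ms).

RT is linear in log₂ n, so two points fix the line:
  b = (708 − 659) / (log₂ 24 − log₂ 16) = 49 / (4.5850 − 4) = 83.766 ms/bit
  a = 659 − 83.766 × 4 = 323.936 ms
Then RT(10) = 323.936 + 83.766 × log₂ 10 = 323.936 + 83.766 × 3.3219 ≈ 602.201 ms.

602.2 ms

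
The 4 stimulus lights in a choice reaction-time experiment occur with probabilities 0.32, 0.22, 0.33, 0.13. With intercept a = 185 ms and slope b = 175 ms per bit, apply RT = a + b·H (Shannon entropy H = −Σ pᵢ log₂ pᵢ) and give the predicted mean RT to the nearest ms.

Entropy contributions −pᵢ log₂ pᵢ: 0.5260, 0.4806, 0.5278, 0.3826; sum H = 1.9171 bits.
RT = a + bH = 185 + 175·1.9171 = 520.49 ms.

520 ms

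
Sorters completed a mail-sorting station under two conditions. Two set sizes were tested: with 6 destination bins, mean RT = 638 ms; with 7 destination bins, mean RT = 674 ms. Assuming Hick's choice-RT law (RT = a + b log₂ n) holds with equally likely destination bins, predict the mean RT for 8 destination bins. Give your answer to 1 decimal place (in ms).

Fit slope and intercept:
  b = (674 − 638) / (log₂ 7 − log₂ 6) = 36 / (2.8074 − 2.5850) = 161.876 ms/bit
  a = 638 − 161.876 × 2.5850 = 219.557 ms
Then RT(8) = 219.557 + 161.876 × log₂ 8 = 219.557 + 161.876 × 3 ≈ 705.185 ms.

705.2 ms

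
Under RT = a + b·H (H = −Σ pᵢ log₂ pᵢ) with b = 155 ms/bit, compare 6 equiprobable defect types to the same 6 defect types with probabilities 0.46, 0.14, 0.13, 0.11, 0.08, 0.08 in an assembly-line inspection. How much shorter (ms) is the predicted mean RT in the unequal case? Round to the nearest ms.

Equiprobable entropy H₀ = log₂ 6 = 2.5850 bits.
Skewed entropy H = −Σ pᵢ log₂ pᵢ = 2.2284 bits.
ΔRT = b·(H₀ − H) = 155 × 0.3566 = 55.27 ms.

55 ms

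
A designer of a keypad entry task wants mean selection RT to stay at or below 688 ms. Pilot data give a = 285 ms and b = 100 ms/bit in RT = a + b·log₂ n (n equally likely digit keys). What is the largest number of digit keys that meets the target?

100·log₂ n ≤ 688 − 285 = 403, giving log₂ n ≤ 4.0300 and n ≤ 16.336. The largest whole number is 16.

16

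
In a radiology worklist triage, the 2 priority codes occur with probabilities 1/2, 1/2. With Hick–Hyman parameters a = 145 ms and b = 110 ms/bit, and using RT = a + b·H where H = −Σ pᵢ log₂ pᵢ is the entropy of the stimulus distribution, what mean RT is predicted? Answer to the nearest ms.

255 ms

H = −Σ pᵢ log₂ pᵢ = 0.5·1 + 0.5·1 = 1.000 bits.
RT = 145 + 110 × 1.000 = 255.00 ms.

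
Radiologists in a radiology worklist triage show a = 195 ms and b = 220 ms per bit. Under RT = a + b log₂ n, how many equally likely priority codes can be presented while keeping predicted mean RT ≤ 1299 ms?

Set 195 + 220·log₂ n ≤ 1299 → log₂ n ≤ (1299 − 195)/220 = 5.0182.
So n ≤ 2^5.0182 = 32.406; the largest integer n is 32.

32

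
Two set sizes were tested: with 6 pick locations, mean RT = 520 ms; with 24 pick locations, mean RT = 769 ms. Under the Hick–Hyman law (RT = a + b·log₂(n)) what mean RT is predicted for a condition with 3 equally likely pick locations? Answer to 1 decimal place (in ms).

395.5 ms

With log₂ n on the abscissa the relation is linear; from the two conditions:
  b = (769 − 520) / (log₂ 24 − log₂ 6) = 249 / (4.5850 − 2.5850) = 124.500 ms/bit
  a = 520 − 124.500 × 2.5850 = 198.172 ms
Then RT(3) = 198.172 + 124.500 × log₂ 3 = 198.172 + 124.500 × 1.5850 ≈ 395.500 ms.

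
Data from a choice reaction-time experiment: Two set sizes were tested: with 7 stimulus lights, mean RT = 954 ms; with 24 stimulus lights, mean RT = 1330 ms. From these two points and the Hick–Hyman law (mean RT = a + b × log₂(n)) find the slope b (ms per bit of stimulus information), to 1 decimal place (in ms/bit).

The slope on a log₂ axis is (1330 − 954) / (4.5850 − 2.8074) = 211.520 ms/bit.

211.5 ms/bit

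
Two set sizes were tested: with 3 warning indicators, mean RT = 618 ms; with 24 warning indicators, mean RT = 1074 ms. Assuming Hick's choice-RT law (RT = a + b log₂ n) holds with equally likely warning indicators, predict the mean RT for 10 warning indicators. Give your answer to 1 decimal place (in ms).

882.0 ms

With log₂ n on the abscissa the relation is linear; from the two conditions:
  b = (1074 − 618) / (log₂ 24 − log₂ 3) = 456 / (4.5850 − 1.5850) = 152.000 ms/bit
  a = 618 − 152.000 × 1.5850 = 377.086 ms
Then RT(10) = 377.086 + 152.000 × log₂ 10 = 377.086 + 152.000 × 3.3219 ≈ 882.019 ms.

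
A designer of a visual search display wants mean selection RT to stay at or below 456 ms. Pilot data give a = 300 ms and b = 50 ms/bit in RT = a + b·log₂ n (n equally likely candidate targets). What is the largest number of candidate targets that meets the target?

50·log₂ n ≤ 456 − 300 = 156, giving log₂ n ≤ 3.1200 and n ≤ 8.694. The largest whole number is 8.

8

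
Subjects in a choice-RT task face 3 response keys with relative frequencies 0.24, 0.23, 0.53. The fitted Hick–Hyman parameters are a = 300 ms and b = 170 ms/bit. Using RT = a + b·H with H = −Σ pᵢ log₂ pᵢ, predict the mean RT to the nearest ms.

549 ms

H = 0.24·log₂(1/0.24) + 0.23·log₂(1/0.23) + 0.53·log₂(1/0.53) = 1.4672 bits.
RT = 300 + 170 × 1.4672 = 549.43 ms.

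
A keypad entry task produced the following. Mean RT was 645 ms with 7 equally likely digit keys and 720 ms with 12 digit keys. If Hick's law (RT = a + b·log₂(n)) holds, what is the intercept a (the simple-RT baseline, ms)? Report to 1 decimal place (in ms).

b = (RT₂ − RT₁)/(log₂ n₂ − log₂ n₁) = (720 − 645)/(3.5850 − 2.8074) = 96.450 ms/bit.
Intercept: a = 645 − 96.450·log₂(7) = 374.232 ms.

374.2 ms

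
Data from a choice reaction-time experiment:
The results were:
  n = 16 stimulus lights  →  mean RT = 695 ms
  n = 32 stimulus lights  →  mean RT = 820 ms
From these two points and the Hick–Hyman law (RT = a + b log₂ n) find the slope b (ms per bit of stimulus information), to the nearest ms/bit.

125 ms/bit

The slope on a log₂ axis is (820 − 695) / (5 − 4) = 125 ms/bit.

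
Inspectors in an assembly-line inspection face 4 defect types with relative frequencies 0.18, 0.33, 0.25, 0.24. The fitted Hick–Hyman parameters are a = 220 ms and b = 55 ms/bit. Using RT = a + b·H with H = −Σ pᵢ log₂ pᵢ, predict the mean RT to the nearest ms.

H = 0.18·log₂(1/0.18) + 0.33·log₂(1/0.33) + 0.25·log₂(1/0.25) + 0.24·log₂(1/0.24) = 1.9673 bits.
RT = 220 + 55 × 1.9673 = 328.20 ms.

328 ms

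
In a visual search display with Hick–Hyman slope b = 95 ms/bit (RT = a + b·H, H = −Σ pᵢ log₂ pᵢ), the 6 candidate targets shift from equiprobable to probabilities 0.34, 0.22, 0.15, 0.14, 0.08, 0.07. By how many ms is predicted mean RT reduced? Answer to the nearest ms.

20 ms

Equiprobable entropy H₀ = log₂ 6 = 2.5850 bits.
Skewed entropy H = −Σ pᵢ log₂ pᵢ = 2.3775 bits.
ΔRT = b·(H₀ − H) = 95 × 0.2075 = 19.71 ms.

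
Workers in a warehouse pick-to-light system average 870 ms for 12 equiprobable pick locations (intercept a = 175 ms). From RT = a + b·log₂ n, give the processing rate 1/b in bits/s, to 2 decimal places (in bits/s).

5.16 bits/s

Choice component = 870 − 175 = 695 ms over log₂(12) = 3.5850 bits.
b = 695 / 3.5850 = 193.865 ms/bit, so 1/b = 5.158 bits/s.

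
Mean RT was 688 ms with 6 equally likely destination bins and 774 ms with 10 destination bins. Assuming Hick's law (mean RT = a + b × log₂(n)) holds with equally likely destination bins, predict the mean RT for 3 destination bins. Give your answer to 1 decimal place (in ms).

RT is linear in log₂ n, so two points fix the line:
  b = (774 − 688) / (log₂ 10 − log₂ 6) = 86 / (3.3219 − 2.5850) = 116.695 ms/bit
  a = 688 − 116.695 × 2.5850 = 386.349 ms
Then RT(3) = 386.349 + 116.695 × log₂ 3 = 386.349 + 116.695 × 1.5850 ≈ 571.305 ms.

571.3 ms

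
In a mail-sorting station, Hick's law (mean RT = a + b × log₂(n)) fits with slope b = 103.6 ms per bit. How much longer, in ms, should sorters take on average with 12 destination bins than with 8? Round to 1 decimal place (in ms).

Only the slope matters, since a is common to both: ΔRT = b·log₂(n₂/n₁).
log₂(12) − log₂(8) = 3.5850 − 3 = 0.5850.
ΔRT = 103.6 × 0.5850 = 60.602 ms.

60.6 ms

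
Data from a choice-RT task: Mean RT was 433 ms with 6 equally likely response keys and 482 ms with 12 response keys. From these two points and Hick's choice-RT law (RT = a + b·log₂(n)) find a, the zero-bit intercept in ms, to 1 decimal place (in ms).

Slope: b = (482 − 433) / (log₂ 12 − log₂ 6) = 49/1.0000 = 49.000 ms/bit.
a = RT₁ − b·log₂ n₁ = 433 − 49.000 × 2.5850 = 306.337 ms.

306.3 ms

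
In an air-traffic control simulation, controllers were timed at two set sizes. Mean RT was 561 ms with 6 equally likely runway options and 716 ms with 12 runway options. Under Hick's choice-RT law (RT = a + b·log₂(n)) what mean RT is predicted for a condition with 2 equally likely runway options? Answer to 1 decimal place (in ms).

315.3 ms

RT is linear in log₂ n, so two points fix the line:
  b = (716 − 561) / (log₂ 12 − log₂ 6) = 155 / (3.5850 − 2.5850) = 155.000 ms/bit
  a = 561 − 155.000 × 2.5850 = 160.331 ms
Then RT(2) = 160.331 + 155.000 × log₂ 2 = 160.331 + 155.000 × 1 ≈ 315.331 ms.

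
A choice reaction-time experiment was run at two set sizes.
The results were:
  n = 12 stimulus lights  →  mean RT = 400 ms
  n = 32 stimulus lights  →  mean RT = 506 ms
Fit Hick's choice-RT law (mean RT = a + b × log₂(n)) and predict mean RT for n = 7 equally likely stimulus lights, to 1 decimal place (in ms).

RT is linear in log₂ n, so two points fix the line:
  b = (506 − 400) / (log₂ 32 − log₂ 12) = 106 / (5 − 3.5850) = 74.910 ms/bit
  a = 400 − 74.910 × 3.5850 = 131.452 ms
Then RT(7) = 131.452 + 74.910 × log₂ 7 = 131.452 + 74.910 × 2.8074 ≈ 341.750 ms.

341.7 ms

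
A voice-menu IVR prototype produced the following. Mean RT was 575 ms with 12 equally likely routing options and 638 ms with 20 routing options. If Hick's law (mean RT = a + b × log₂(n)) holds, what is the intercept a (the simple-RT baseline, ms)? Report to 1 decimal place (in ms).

268.5 ms

Slope: b = (638 − 575) / (log₂ 20 − log₂ 12) = 63/0.7370 = 85.486 ms/bit.
Intercept: a = 575 − 85.486·log₂(12) = 268.537 ms.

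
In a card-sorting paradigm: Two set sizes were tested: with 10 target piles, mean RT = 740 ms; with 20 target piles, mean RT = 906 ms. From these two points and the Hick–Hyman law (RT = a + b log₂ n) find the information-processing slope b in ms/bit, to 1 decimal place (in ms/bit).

166.0 ms/bit

The slope on a log₂ axis is (906 − 740) / (4.3219 − 3.3219) = 166.000 ms/bit.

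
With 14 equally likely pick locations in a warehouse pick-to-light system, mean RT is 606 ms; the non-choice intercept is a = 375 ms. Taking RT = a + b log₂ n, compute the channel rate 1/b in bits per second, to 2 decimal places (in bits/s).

16.48 bits/s

Choice component = 606 − 375 = 231 ms over log₂(14) = 3.8074 bits.
b = 231 / 3.8074 = 60.672 ms/bit, so 1/b = 16.482 bits/s.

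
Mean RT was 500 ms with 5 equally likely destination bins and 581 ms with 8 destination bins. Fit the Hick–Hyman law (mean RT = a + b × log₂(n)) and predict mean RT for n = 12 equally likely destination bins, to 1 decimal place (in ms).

650.9 ms

Fit slope and intercept:
  b = (581 − 500) / (log₂ 8 − log₂ 5) = 81 / (3 − 2.3219) = 119.456 ms/bit
  a = 500 − 119.456 × 2.3219 = 222.631 ms
Then RT(12) = 222.631 + 119.456 × log₂ 12 = 222.631 + 119.456 × 3.5850 ≈ 650.877 ms.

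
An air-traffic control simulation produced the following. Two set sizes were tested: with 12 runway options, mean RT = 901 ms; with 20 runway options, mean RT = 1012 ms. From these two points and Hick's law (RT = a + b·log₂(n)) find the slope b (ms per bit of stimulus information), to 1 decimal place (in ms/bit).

b = (RT₂ − RT₁)/(log₂ n₂ − log₂ n₁) = (1012 − 901)/(4.3219 − 3.5850) = 150.618 ms/bit.

150.6 ms/bit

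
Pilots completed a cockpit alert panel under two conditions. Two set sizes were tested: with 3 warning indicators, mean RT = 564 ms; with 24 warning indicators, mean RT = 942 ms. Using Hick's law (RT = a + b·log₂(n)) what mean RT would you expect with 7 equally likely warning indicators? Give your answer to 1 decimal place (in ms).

Fit slope and intercept:
  b = (942 − 564) / (log₂ 24 − log₂ 3) = 378 / (4.5850 − 1.5850) = 126.000 ms/bit
  a = 564 − 126.000 × 1.5850 = 364.295 ms
Then RT(7) = 364.295 + 126.000 × log₂ 7 = 364.295 + 126.000 × 2.8074 ≈ 718.021 ms.

718.0 ms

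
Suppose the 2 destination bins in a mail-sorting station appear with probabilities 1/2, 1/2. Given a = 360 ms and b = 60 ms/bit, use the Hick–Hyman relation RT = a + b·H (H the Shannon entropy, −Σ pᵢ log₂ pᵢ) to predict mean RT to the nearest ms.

H = −Σ pᵢ log₂ pᵢ = 0.5·1 + 0.5·1 = 1.000 bits.
RT = 360 + 60 × 1.000 = 420.00 ms.

420 ms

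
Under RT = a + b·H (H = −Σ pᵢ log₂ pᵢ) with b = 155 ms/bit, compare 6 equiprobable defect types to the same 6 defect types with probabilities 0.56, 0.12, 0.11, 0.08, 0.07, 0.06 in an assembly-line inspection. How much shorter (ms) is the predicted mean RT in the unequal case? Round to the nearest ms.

92 ms

Equiprobable entropy H₀ = log₂ 6 = 2.5850 bits.
Skewed entropy H = −Σ pᵢ log₂ pᵢ = 1.9894 bits.
ΔRT = b·(H₀ − H) = 155 × 0.5956 = 92.31 ms.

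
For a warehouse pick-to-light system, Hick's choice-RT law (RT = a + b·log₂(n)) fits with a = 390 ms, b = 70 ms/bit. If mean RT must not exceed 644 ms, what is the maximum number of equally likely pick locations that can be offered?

Set 390 + 70·log₂ n ≤ 644 → log₂ n ≤ (644 − 390)/70 = 3.6286.
So n ≤ 2^3.6286 = 12.368; the largest integer n is 12.

12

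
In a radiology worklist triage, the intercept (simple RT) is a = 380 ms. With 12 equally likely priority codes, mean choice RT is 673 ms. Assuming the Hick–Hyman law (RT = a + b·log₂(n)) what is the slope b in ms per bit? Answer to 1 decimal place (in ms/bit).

81.7 ms/bit

12 alternatives carry log₂ 12 = 3.5850 bits; the choice cost is 673 − 380 = 293 ms, so b = 293/3.5850 = 81.730 ms/bit.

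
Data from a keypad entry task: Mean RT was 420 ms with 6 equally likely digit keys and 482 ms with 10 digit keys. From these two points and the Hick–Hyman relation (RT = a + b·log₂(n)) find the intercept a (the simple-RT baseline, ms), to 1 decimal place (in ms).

202.5 ms

b = (RT₂ − RT₁)/(log₂ n₂ − log₂ n₁) = (482 − 420)/(3.3219 − 2.5850) = 84.129 ms/bit.
a = RT₁ − b·log₂ n₁ = 420 − 84.129 × 2.5850 = 202.530 ms.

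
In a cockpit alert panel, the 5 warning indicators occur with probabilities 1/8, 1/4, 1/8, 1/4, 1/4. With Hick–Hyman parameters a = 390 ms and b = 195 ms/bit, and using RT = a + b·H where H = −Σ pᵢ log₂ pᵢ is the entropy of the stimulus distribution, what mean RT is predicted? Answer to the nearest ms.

Each term −pᵢ log₂ pᵢ: 0.125·3 + 0.25·2 + 0.125·3 + 0.25·2 + 0.25·2; summed, H = 2.250 bits.
Mean RT = a + bH = 390 + 195·2.250 = 828.75 ms.

829 ms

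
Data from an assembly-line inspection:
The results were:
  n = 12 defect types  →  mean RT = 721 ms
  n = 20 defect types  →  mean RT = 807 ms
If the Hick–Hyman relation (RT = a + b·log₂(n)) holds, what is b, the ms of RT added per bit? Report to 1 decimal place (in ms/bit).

Slope: b = (807 − 721) / (log₂ 20 − log₂ 12) = 86/0.7370 = 116.695 ms/bit.

116.7 ms/bit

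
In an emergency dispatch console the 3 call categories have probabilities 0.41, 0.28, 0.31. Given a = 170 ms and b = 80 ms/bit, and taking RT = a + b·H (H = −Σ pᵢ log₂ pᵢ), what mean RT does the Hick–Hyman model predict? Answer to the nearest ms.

Entropy contributions −pᵢ log₂ pᵢ: 0.5274, 0.5142, 0.5238; sum H = 1.5654 bits.
RT = a + bH = 170 + 80·1.5654 = 295.23 ms.

295 ms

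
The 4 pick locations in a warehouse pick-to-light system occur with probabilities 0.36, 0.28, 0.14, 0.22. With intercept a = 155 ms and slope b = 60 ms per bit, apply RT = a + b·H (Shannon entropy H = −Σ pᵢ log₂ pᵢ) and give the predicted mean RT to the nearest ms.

270 ms

Entropy contributions −pᵢ log₂ pᵢ: 0.5306, 0.5142, 0.3971, 0.4806; sum H = 1.9225 bits.
RT = a + bH = 155 + 60·1.9225 = 270.35 ms.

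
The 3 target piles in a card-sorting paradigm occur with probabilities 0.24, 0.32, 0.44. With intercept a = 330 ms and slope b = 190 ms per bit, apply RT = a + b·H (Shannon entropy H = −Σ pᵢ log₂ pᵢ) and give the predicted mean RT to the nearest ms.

623 ms

Entropy contributions −pᵢ log₂ pᵢ: 0.4941, 0.5260, 0.5211; sum H = 1.5413 bits.
RT = a + bH = 330 + 190·1.5413 = 622.85 ms.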